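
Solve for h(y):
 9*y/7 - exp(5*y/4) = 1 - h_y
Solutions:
 h(y) = C1 - 9*y^2/14 + y + 4*exp(5*y/4)/5


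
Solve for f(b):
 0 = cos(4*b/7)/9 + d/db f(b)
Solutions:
 f(b) = C1 - 7*sin(4*b/7)/36


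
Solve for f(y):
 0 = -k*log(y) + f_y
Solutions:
 f(y) = C1 + k*y*log(y) - k*y


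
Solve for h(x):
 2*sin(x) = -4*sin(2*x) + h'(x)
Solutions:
 h(x) = C1 + 4*sin(x)^2 - 2*cos(x)


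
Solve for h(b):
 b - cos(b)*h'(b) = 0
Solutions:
 h(b) = C1 + Integral(b/cos(b), b)


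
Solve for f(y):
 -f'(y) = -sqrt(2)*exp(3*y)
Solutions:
 f(y) = C1 + sqrt(2)*exp(3*y)/3


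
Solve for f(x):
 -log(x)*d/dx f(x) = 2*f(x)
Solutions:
 f(x) = C1*exp(-2*li(x))


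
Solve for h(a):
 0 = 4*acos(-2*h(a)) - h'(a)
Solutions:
 Integral(1/acos(-2*_y), (_y, h(a))) = C1 + 4*a


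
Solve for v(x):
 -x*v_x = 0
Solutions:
 v(x) = C1


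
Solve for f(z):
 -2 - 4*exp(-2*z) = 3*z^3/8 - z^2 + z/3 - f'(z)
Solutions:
 f(z) = C1 + 3*z^4/32 - z^3/3 + z^2/6 + 2*z - 2*exp(-2*z)


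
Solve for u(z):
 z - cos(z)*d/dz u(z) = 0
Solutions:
 u(z) = C1 + Integral(z/cos(z), z)


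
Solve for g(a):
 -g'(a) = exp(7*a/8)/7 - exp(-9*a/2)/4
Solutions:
 g(a) = C1 - 8*exp(7*a/8)/49 - exp(-9*a/2)/18


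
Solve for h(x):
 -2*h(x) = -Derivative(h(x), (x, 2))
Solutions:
 h(x) = C1*exp(-sqrt(2)*x) + C2*exp(sqrt(2)*x)


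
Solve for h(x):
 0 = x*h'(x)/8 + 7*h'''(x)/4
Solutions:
 h(x) = C1 + Integral(C2*airyai(-14^(2/3)*x/14) + C3*airybi(-14^(2/3)*x/14), x)


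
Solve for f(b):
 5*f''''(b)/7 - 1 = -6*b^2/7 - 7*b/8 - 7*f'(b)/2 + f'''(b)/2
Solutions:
 f(b) = C1 + C2*exp(b*(7*7^(1/3)/(60*sqrt(501) + 1343)^(1/3) + 14 + 7^(2/3)*(60*sqrt(501) + 1343)^(1/3))/60)*sin(sqrt(3)*7^(1/3)*b*(-7^(1/3)*(60*sqrt(501) + 1343)^(1/3) + 7/(60*sqrt(501) + 1343)^(1/3))/60) + C3*exp(b*(7*7^(1/3)/(60*sqrt(501) + 1343)^(1/3) + 14 + 7^(2/3)*(60*sqrt(501) + 1343)^(1/3))/60)*cos(sqrt(3)*7^(1/3)*b*(-7^(1/3)*(60*sqrt(501) + 1343)^(1/3) + 7/(60*sqrt(501) + 1343)^(1/3))/60) + C4*exp(b*(-7^(2/3)*(60*sqrt(501) + 1343)^(1/3) - 7*7^(1/3)/(60*sqrt(501) + 1343)^(1/3) + 7)/30) - 4*b^3/49 - b^2/8 + 74*b/343


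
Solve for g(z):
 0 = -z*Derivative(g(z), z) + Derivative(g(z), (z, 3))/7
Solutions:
 g(z) = C1 + Integral(C2*airyai(7^(1/3)*z) + C3*airybi(7^(1/3)*z), z)


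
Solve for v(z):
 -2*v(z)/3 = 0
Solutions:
 v(z) = 0


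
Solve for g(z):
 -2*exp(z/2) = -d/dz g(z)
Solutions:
 g(z) = C1 + 4*exp(z/2)


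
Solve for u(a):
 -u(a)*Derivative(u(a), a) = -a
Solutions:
 u(a) = -sqrt(C1 + a^2)
 u(a) = sqrt(C1 + a^2)


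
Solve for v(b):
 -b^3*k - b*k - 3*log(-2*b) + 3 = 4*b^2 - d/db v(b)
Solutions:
 v(b) = C1 + b^4*k/4 + 4*b^3/3 + b^2*k/2 + 3*b*log(-b) + 3*b*(-2 + log(2))


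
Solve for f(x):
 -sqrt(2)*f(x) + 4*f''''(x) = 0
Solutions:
 f(x) = C1*exp(-2^(5/8)*x/2) + C2*exp(2^(5/8)*x/2) + C3*sin(2^(5/8)*x/2) + C4*cos(2^(5/8)*x/2)


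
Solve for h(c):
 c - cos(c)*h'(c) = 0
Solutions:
 h(c) = C1 + Integral(c/cos(c), c)


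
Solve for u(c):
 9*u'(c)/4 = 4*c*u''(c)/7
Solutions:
 u(c) = C1 + C2*c^(79/16)


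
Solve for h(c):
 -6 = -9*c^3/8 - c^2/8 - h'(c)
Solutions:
 h(c) = C1 - 9*c^4/32 - c^3/24 + 6*c


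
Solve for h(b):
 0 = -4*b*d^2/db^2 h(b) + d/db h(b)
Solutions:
 h(b) = C1 + C2*b^(5/4)


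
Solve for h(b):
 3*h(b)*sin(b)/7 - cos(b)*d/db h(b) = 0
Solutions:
 h(b) = C1/cos(b)^(3/7)


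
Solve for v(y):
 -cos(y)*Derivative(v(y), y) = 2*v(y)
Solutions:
 v(y) = C1*(sin(y) - 1)/(sin(y) + 1)


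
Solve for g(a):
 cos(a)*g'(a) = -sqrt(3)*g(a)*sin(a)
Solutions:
 g(a) = C1*cos(a)^(sqrt(3))


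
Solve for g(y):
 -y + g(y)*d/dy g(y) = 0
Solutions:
 g(y) = -sqrt(C1 + y^2)
 g(y) = sqrt(C1 + y^2)


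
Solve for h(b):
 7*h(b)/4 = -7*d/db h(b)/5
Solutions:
 h(b) = C1*exp(-5*b/4)


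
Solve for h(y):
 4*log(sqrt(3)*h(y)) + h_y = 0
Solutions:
 Integral(1/(2*log(_y) + log(3)), (_y, h(y)))/2 = C1 - y


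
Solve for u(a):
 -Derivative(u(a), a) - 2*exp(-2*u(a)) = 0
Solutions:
 u(a) = log(-sqrt(C1 - 4*a))
 u(a) = log(C1 - 4*a)/2


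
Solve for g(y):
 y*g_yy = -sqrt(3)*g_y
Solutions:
 g(y) = C1 + C2*y^(1 - sqrt(3))


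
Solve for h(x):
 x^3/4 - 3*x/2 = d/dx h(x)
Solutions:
 h(x) = C1 + x^4/16 - 3*x^2/4


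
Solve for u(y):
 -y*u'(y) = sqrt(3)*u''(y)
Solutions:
 u(y) = C1 + C2*erf(sqrt(2)*3^(3/4)*y/6)


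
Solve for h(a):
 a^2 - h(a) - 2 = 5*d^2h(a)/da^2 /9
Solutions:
 h(a) = C1*sin(3*sqrt(5)*a/5) + C2*cos(3*sqrt(5)*a/5) + a^2 - 28/9


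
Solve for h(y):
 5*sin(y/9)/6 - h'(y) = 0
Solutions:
 h(y) = C1 - 15*cos(y/9)/2


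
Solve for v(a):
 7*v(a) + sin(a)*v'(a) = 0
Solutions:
 v(a) = C1*sqrt(cos(a) + 1)*(cos(a)^3 + 3*cos(a)^2 + 3*cos(a) + 1)/(sqrt(cos(a) - 1)*(cos(a)^3 - 3*cos(a)^2 + 3*cos(a) - 1))


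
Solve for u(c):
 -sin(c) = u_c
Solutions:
 u(c) = C1 + cos(c)


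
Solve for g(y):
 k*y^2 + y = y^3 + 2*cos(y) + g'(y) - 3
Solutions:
 g(y) = C1 + k*y^3/3 - y^4/4 + y^2/2 + 3*y - 2*sin(y)


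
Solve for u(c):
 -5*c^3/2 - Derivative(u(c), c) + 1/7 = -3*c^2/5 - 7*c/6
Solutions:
 u(c) = C1 - 5*c^4/8 + c^3/5 + 7*c^2/12 + c/7


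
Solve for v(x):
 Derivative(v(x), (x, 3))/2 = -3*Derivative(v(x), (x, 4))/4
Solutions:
 v(x) = C1 + C2*x + C3*x^2 + C4*exp(-2*x/3)


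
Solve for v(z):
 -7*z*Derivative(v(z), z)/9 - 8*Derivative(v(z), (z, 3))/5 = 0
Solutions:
 v(z) = C1 + Integral(C2*airyai(-105^(1/3)*z/6) + C3*airybi(-105^(1/3)*z/6), z)


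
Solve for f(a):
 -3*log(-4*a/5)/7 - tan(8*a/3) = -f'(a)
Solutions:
 f(a) = C1 + 3*a*log(-a)/7 - 3*a*log(5)/7 - 3*a/7 + 6*a*log(2)/7 - 3*log(cos(8*a/3))/8


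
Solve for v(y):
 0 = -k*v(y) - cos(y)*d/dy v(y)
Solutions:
 v(y) = C1*exp(k*(log(sin(y) - 1) - log(sin(y) + 1))/2)


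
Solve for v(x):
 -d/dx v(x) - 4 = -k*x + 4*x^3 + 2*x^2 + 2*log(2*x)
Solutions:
 v(x) = C1 + k*x^2/2 - x^4 - 2*x^3/3 - 2*x*log(x) - 2*x - x*log(4)


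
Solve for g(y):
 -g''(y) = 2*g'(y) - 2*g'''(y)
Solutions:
 g(y) = C1 + C2*exp(y*(1 - sqrt(17))/4) + C3*exp(y*(1 + sqrt(17))/4)


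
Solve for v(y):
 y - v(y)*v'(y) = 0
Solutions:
 v(y) = -sqrt(C1 + y^2)
 v(y) = sqrt(C1 + y^2)


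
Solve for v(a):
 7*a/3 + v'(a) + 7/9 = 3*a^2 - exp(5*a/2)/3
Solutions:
 v(a) = C1 + a^3 - 7*a^2/6 - 7*a/9 - 2*exp(5*a/2)/15


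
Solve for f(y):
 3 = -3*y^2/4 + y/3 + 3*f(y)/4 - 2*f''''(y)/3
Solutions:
 f(y) = C1*exp(-2^(1/4)*sqrt(3)*y/2) + C2*exp(2^(1/4)*sqrt(3)*y/2) + C3*sin(2^(1/4)*sqrt(3)*y/2) + C4*cos(2^(1/4)*sqrt(3)*y/2) + y^2 - 4*y/9 + 4


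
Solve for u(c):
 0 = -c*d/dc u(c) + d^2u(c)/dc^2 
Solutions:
 u(c) = C1 + C2*erfi(sqrt(2)*c/2)


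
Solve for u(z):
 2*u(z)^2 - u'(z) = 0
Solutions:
 u(z) = -1/(C1 + 2*z)


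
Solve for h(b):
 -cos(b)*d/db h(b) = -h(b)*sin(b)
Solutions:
 h(b) = C1/cos(b)


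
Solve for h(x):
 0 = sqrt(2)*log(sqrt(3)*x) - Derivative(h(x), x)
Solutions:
 h(x) = C1 + sqrt(2)*x*log(x) - sqrt(2)*x + sqrt(2)*x*log(3)/2


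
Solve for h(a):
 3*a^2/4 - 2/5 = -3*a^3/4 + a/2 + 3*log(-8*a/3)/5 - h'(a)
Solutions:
 h(a) = C1 - 3*a^4/16 - a^3/4 + a^2/4 + 3*a*log(-a)/5 + a*(-3*log(3) - 1 + 9*log(2))/5


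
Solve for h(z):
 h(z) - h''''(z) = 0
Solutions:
 h(z) = C1*exp(-z) + C2*exp(z) + C3*sin(z) + C4*cos(z)


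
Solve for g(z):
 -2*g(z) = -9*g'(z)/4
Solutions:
 g(z) = C1*exp(8*z/9)


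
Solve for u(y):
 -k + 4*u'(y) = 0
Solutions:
 u(y) = C1 + k*y/4


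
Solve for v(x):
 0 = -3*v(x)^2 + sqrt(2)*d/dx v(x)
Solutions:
 v(x) = -2/(C1 + 3*sqrt(2)*x)


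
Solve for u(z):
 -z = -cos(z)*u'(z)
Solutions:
 u(z) = C1 + Integral(z/cos(z), z)


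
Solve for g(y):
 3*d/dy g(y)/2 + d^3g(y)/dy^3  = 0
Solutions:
 g(y) = C1 + C2*sin(sqrt(6)*y/2) + C3*cos(sqrt(6)*y/2)


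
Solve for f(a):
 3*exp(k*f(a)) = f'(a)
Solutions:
 f(a) = Piecewise((log(-1/(C1*k + 3*a*k))/k, Ne(k, 0)), (nan, True))
 f(a) = Piecewise((C1 + 3*a, Eq(k, 0)), (nan, True))


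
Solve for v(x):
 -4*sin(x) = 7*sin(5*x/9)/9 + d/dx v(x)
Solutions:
 v(x) = C1 + 7*cos(5*x/9)/5 + 4*cos(x)


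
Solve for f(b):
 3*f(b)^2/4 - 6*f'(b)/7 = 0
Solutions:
 f(b) = -8/(C1 + 7*b)


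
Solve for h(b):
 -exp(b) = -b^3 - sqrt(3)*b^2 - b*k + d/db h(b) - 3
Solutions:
 h(b) = C1 + b^4/4 + sqrt(3)*b^3/3 + b^2*k/2 + 3*b - exp(b)


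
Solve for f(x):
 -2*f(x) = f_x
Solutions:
 f(x) = C1*exp(-2*x)


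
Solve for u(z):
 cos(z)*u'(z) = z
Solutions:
 u(z) = C1 + Integral(z/cos(z), z)


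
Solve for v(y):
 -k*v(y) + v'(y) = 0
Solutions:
 v(y) = C1*exp(k*y)


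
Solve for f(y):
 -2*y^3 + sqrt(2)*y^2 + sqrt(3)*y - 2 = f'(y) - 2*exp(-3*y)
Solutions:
 f(y) = C1 - y^4/2 + sqrt(2)*y^3/3 + sqrt(3)*y^2/2 - 2*y - 2*exp(-3*y)/3


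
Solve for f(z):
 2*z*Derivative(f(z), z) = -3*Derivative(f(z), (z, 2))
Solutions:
 f(z) = C1 + C2*erf(sqrt(3)*z/3)


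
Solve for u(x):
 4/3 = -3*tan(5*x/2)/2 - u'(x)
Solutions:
 u(x) = C1 - 4*x/3 + 3*log(cos(5*x/2))/5


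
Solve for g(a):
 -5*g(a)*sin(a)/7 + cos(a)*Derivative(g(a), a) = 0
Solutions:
 g(a) = C1/cos(a)^(5/7)


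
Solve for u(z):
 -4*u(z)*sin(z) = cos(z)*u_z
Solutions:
 u(z) = C1*cos(z)^4


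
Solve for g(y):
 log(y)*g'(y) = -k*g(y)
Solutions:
 g(y) = C1*exp(-k*li(y))


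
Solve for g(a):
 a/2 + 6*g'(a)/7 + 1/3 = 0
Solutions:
 g(a) = C1 - 7*a^2/24 - 7*a/18


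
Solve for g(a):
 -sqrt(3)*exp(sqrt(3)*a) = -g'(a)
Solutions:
 g(a) = C1 + exp(sqrt(3)*a)


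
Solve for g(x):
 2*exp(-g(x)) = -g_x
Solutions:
 g(x) = log(C1 - 2*x)


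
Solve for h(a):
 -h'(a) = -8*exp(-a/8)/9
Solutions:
 h(a) = C1 - 64*exp(-a/8)/9


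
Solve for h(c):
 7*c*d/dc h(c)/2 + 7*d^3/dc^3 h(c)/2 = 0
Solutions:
 h(c) = C1 + Integral(C2*airyai(-c) + C3*airybi(-c), c)


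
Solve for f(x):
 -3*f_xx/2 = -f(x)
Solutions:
 f(x) = C1*exp(-sqrt(6)*x/3) + C2*exp(sqrt(6)*x/3)


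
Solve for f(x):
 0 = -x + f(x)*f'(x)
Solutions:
 f(x) = -sqrt(C1 + x^2)
 f(x) = sqrt(C1 + x^2)


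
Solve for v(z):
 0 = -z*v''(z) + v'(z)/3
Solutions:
 v(z) = C1 + C2*z^(4/3)


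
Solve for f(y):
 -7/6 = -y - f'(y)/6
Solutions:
 f(y) = C1 - 3*y^2 + 7*y


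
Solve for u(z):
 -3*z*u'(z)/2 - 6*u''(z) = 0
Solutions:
 u(z) = C1 + C2*erf(sqrt(2)*z/4)


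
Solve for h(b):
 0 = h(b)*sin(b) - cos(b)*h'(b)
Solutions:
 h(b) = C1/cos(b)


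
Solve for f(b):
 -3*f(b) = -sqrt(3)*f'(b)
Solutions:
 f(b) = C1*exp(sqrt(3)*b)


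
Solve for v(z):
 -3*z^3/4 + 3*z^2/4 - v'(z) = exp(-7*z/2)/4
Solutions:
 v(z) = C1 - 3*z^4/16 + z^3/4 + exp(-7*z/2)/14


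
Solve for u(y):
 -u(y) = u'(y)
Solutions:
 u(y) = C1*exp(-y)


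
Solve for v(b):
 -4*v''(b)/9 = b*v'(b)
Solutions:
 v(b) = C1 + C2*erf(3*sqrt(2)*b/4)


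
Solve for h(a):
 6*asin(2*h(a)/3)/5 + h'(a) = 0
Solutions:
 Integral(1/asin(2*_y/3), (_y, h(a))) = C1 - 6*a/5


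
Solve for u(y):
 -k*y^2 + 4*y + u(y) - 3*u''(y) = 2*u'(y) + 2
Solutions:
 u(y) = C1*exp(-y) + C2*exp(y/3) + k*y^2 + 4*k*y + 14*k - 4*y - 6


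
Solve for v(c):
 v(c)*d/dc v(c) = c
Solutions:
 v(c) = -sqrt(C1 + c^2)
 v(c) = sqrt(C1 + c^2)


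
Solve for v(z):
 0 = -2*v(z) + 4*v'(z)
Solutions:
 v(z) = C1*exp(z/2)


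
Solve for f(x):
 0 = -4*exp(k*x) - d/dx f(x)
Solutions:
 f(x) = C1 - 4*exp(k*x)/k


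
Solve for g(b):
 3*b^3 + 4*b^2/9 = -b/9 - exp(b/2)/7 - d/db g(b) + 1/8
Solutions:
 g(b) = C1 - 3*b^4/4 - 4*b^3/27 - b^2/18 + b/8 - 2*exp(b/2)/7


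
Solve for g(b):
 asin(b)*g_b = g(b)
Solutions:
 g(b) = C1*exp(Integral(1/asin(b), b))


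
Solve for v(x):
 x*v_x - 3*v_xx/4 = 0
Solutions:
 v(x) = C1 + C2*erfi(sqrt(6)*x/3)


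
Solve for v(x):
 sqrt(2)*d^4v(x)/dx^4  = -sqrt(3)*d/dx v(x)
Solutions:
 v(x) = C1 + C4*exp(-2^(5/6)*3^(1/6)*x/2) + (C2*sin(2^(5/6)*3^(2/3)*x/4) + C3*cos(2^(5/6)*3^(2/3)*x/4))*exp(2^(5/6)*3^(1/6)*x/4)


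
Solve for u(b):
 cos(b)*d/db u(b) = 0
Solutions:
 u(b) = C1


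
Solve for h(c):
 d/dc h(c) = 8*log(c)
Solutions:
 h(c) = C1 + 8*c*log(c) - 8*c


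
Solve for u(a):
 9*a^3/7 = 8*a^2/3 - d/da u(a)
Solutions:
 u(a) = C1 - 9*a^4/28 + 8*a^3/9


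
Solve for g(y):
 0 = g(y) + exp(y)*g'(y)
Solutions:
 g(y) = C1*exp(exp(-y))


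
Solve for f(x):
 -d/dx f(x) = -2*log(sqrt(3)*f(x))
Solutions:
 -Integral(1/(2*log(_y) + log(3)), (_y, f(x))) = C1 - x


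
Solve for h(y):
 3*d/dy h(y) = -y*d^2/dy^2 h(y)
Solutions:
 h(y) = C1 + C2/y^2


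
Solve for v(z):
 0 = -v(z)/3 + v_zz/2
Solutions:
 v(z) = C1*exp(-sqrt(6)*z/3) + C2*exp(sqrt(6)*z/3)


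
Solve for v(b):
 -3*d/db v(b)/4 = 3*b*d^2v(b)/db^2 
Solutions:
 v(b) = C1 + C2*b^(3/4)


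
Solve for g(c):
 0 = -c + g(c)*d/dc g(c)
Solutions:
 g(c) = -sqrt(C1 + c^2)
 g(c) = sqrt(C1 + c^2)


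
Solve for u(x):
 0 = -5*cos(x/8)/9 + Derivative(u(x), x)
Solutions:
 u(x) = C1 + 40*sin(x/8)/9


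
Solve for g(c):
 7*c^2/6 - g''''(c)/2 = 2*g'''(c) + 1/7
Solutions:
 g(c) = C1 + C2*c + C3*c^2 + C4*exp(-4*c) + 7*c^5/720 - 7*c^4/576 + c^3/4032


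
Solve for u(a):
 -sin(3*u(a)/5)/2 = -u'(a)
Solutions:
 -a/2 + 5*log(cos(3*u(a)/5) - 1)/6 - 5*log(cos(3*u(a)/5) + 1)/6 = C1


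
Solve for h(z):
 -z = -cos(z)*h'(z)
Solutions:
 h(z) = C1 + Integral(z/cos(z), z)


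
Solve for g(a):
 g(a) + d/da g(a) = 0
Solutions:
 g(a) = C1*exp(-a)


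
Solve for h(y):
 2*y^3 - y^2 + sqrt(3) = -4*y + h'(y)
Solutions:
 h(y) = C1 + y^4/2 - y^3/3 + 2*y^2 + sqrt(3)*y


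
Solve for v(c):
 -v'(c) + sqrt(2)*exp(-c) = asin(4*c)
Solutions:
 v(c) = C1 - c*asin(4*c) - sqrt(1 - 16*c^2)/4 - sqrt(2)*exp(-c)


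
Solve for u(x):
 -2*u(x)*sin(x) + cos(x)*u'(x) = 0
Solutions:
 u(x) = C1/cos(x)^2


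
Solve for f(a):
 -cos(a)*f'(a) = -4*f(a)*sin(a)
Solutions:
 f(a) = C1/cos(a)^4


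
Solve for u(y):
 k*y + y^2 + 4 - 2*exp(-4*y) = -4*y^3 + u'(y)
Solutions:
 u(y) = C1 + k*y^2/2 + y^4 + y^3/3 + 4*y + exp(-4*y)/2


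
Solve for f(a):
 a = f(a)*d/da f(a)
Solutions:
 f(a) = -sqrt(C1 + a^2)
 f(a) = sqrt(C1 + a^2)


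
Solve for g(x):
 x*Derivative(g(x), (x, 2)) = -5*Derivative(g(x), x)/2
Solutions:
 g(x) = C1 + C2/x^(3/2)


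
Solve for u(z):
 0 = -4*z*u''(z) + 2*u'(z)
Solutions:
 u(z) = C1 + C2*z^(3/2)


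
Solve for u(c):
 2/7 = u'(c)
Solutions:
 u(c) = C1 + 2*c/7


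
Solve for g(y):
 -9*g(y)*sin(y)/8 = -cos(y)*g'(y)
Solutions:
 g(y) = C1/cos(y)^(9/8)


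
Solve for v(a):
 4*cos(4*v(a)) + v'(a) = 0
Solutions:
 v(a) = -asin((C1 + exp(32*a))/(C1 - exp(32*a)))/4 + pi/4
 v(a) = asin((C1 + exp(32*a))/(C1 - exp(32*a)))/4


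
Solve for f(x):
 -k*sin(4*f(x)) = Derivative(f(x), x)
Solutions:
 f(x) = -acos((-C1 - exp(8*k*x))/(C1 - exp(8*k*x)))/4 + pi/2
 f(x) = acos((-C1 - exp(8*k*x))/(C1 - exp(8*k*x)))/4


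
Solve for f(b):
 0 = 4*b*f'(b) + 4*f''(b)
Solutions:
 f(b) = C1 + C2*erf(sqrt(2)*b/2)


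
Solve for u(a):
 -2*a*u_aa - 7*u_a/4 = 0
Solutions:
 u(a) = C1 + C2*a^(1/8)


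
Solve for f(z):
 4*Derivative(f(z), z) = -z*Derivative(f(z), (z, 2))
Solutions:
 f(z) = C1 + C2/z^3


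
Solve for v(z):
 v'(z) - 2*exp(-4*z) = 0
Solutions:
 v(z) = C1 - exp(-4*z)/2


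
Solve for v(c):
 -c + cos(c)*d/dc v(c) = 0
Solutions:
 v(c) = C1 + Integral(c/cos(c), c)


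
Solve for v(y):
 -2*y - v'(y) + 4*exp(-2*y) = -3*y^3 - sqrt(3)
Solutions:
 v(y) = C1 + 3*y^4/4 - y^2 + sqrt(3)*y - 2*exp(-2*y)


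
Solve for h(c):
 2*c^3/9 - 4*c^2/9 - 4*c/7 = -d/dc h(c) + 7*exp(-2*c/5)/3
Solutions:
 h(c) = C1 - c^4/18 + 4*c^3/27 + 2*c^2/7 - 35*exp(-2*c/5)/6


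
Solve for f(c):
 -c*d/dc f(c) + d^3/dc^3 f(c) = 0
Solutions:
 f(c) = C1 + Integral(C2*airyai(c) + C3*airybi(c), c)


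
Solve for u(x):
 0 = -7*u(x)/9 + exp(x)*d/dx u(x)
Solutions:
 u(x) = C1*exp(-7*exp(-x)/9)


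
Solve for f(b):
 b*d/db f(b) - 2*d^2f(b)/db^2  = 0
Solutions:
 f(b) = C1 + C2*erfi(b/2)


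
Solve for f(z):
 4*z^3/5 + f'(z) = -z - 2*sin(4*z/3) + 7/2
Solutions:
 f(z) = C1 - z^4/5 - z^2/2 + 7*z/2 + 3*cos(4*z/3)/2


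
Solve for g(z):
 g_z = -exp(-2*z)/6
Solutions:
 g(z) = C1 + exp(-2*z)/12


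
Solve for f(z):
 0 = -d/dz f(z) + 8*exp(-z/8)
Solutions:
 f(z) = C1 - 64*exp(-z/8)


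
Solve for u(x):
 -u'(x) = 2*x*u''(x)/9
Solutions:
 u(x) = C1 + C2/x^(7/2)


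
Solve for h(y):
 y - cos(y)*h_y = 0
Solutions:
 h(y) = C1 + Integral(y/cos(y), y)


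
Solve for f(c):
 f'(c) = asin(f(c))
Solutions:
 Integral(1/asin(_y), (_y, f(c))) = C1 + c


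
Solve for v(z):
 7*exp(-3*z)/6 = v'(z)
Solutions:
 v(z) = C1 - 7*exp(-3*z)/18


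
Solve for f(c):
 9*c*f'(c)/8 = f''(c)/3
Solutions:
 f(c) = C1 + C2*erfi(3*sqrt(3)*c/4)


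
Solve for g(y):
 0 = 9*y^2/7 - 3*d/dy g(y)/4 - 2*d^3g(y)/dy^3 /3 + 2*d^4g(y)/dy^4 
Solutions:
 g(y) = C1 + C2*exp(y*(-2^(2/3)*(27*sqrt(6657) + 2203)^(1/3) - 8*2^(1/3)/(27*sqrt(6657) + 2203)^(1/3) + 8)/72)*sin(2^(1/3)*sqrt(3)*y*(-2^(1/3)*(27*sqrt(6657) + 2203)^(1/3) + 8/(27*sqrt(6657) + 2203)^(1/3))/72) + C3*exp(y*(-2^(2/3)*(27*sqrt(6657) + 2203)^(1/3) - 8*2^(1/3)/(27*sqrt(6657) + 2203)^(1/3) + 8)/72)*cos(2^(1/3)*sqrt(3)*y*(-2^(1/3)*(27*sqrt(6657) + 2203)^(1/3) + 8/(27*sqrt(6657) + 2203)^(1/3))/72) + C4*exp(y*(8*2^(1/3)/(27*sqrt(6657) + 2203)^(1/3) + 4 + 2^(2/3)*(27*sqrt(6657) + 2203)^(1/3))/36) + 4*y^3/7 - 64*y/21


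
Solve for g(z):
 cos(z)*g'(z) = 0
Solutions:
 g(z) = C1


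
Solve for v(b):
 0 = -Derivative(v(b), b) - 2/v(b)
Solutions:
 v(b) = -sqrt(C1 - 4*b)
 v(b) = sqrt(C1 - 4*b)


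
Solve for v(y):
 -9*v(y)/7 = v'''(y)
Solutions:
 v(y) = C3*exp(-21^(2/3)*y/7) + (C1*sin(3*3^(1/6)*7^(2/3)*y/14) + C2*cos(3*3^(1/6)*7^(2/3)*y/14))*exp(21^(2/3)*y/14)


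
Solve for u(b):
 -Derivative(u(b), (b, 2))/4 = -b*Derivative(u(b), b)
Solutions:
 u(b) = C1 + C2*erfi(sqrt(2)*b)


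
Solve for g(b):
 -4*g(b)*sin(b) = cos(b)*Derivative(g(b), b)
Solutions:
 g(b) = C1*cos(b)^4


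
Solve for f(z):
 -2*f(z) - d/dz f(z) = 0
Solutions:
 f(z) = C1*exp(-2*z)


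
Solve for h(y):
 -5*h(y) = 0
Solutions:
 h(y) = 0


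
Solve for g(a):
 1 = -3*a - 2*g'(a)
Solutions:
 g(a) = C1 - 3*a^2/4 - a/2


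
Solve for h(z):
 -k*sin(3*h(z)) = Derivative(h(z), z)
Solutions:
 h(z) = -acos((-C1 - exp(6*k*z))/(C1 - exp(6*k*z)))/3 + 2*pi/3
 h(z) = acos((-C1 - exp(6*k*z))/(C1 - exp(6*k*z)))/3


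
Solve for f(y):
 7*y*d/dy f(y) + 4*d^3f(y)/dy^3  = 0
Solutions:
 f(y) = C1 + Integral(C2*airyai(-14^(1/3)*y/2) + C3*airybi(-14^(1/3)*y/2), y)


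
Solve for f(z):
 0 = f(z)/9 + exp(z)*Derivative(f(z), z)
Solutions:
 f(z) = C1*exp(exp(-z)/9)


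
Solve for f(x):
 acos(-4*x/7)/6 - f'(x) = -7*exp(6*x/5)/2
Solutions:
 f(x) = C1 + x*acos(-4*x/7)/6 + sqrt(49 - 16*x^2)/24 + 35*exp(6*x/5)/12


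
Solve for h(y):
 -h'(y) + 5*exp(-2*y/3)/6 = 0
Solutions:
 h(y) = C1 - 5*exp(-2*y/3)/4


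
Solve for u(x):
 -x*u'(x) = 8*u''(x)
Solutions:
 u(x) = C1 + C2*erf(x/4)


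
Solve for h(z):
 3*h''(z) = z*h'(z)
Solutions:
 h(z) = C1 + C2*erfi(sqrt(6)*z/6)


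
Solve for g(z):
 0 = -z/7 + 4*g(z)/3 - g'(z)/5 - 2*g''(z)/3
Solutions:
 g(z) = C1*exp(z*(-3 + sqrt(809))/20) + C2*exp(-z*(3 + sqrt(809))/20) + 3*z/28 + 9/560


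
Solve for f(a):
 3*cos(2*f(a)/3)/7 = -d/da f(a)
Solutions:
 3*a/7 - 3*log(sin(2*f(a)/3) - 1)/4 + 3*log(sin(2*f(a)/3) + 1)/4 = C1


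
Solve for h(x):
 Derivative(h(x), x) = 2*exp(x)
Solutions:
 h(x) = C1 + 2*exp(x)


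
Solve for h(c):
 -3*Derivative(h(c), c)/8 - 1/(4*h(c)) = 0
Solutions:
 h(c) = -sqrt(C1 - 12*c)/3
 h(c) = sqrt(C1 - 12*c)/3


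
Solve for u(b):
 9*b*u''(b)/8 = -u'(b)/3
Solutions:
 u(b) = C1 + C2*b^(19/27)


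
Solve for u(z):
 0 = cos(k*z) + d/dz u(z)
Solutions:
 u(z) = C1 - sin(k*z)/k


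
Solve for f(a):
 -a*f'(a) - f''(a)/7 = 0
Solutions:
 f(a) = C1 + C2*erf(sqrt(14)*a/2)


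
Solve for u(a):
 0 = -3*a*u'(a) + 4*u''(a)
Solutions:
 u(a) = C1 + C2*erfi(sqrt(6)*a/4)


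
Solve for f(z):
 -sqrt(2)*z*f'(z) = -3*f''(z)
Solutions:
 f(z) = C1 + C2*erfi(2^(3/4)*sqrt(3)*z/6)


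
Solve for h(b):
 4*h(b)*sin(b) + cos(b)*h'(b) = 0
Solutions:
 h(b) = C1*cos(b)^4


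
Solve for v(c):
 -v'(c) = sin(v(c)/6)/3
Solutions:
 c/3 + 3*log(cos(v(c)/6) - 1) - 3*log(cos(v(c)/6) + 1) = C1


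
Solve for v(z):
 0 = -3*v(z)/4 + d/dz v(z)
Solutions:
 v(z) = C1*exp(3*z/4)


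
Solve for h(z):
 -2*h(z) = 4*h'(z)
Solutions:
 h(z) = C1*exp(-z/2)


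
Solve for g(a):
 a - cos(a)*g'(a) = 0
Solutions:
 g(a) = C1 + Integral(a/cos(a), a)


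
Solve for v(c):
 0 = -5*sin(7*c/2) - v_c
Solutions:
 v(c) = C1 + 10*cos(7*c/2)/7


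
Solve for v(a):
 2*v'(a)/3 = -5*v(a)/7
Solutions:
 v(a) = C1*exp(-15*a/14)


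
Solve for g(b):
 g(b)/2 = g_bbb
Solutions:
 g(b) = C3*exp(2^(2/3)*b/2) + (C1*sin(2^(2/3)*sqrt(3)*b/4) + C2*cos(2^(2/3)*sqrt(3)*b/4))*exp(-2^(2/3)*b/4)


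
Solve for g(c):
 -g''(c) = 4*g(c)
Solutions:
 g(c) = C1*sin(2*c) + C2*cos(2*c)


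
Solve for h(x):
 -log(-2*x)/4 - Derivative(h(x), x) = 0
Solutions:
 h(x) = C1 - x*log(-x)/4 + x*(1 - log(2))/4


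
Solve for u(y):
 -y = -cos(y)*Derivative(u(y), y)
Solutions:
 u(y) = C1 + Integral(y/cos(y), y)


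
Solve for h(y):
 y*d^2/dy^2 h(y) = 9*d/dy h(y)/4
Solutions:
 h(y) = C1 + C2*y^(13/4)


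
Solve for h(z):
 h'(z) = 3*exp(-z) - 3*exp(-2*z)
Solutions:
 h(z) = C1 - 3*exp(-z) + 3*exp(-2*z)/2


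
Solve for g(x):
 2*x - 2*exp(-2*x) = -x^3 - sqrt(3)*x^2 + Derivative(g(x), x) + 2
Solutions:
 g(x) = C1 + x^4/4 + sqrt(3)*x^3/3 + x^2 - 2*x + exp(-2*x)


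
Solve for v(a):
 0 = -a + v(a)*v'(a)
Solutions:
 v(a) = -sqrt(C1 + a^2)
 v(a) = sqrt(C1 + a^2)


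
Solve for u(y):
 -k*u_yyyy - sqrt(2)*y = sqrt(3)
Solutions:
 u(y) = C1 + C2*y + C3*y^2 + C4*y^3 - sqrt(2)*y^5/(120*k) - sqrt(3)*y^4/(24*k)


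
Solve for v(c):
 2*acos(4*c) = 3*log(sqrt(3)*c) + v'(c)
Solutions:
 v(c) = C1 - 3*c*log(c) + 2*c*acos(4*c) - 3*c*log(3)/2 + 3*c - sqrt(1 - 16*c^2)/2


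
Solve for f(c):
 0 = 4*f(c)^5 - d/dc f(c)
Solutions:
 f(c) = -(-1/(C1 + 16*c))^(1/4)
 f(c) = (-1/(C1 + 16*c))^(1/4)
 f(c) = -I*(-1/(C1 + 16*c))^(1/4)
 f(c) = I*(-1/(C1 + 16*c))^(1/4)


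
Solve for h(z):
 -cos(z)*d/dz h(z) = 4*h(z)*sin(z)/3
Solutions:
 h(z) = C1*cos(z)^(4/3)


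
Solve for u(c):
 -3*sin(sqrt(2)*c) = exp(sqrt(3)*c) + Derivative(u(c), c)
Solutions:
 u(c) = C1 - sqrt(3)*exp(sqrt(3)*c)/3 + 3*sqrt(2)*cos(sqrt(2)*c)/2


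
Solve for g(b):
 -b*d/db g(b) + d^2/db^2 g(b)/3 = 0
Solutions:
 g(b) = C1 + C2*erfi(sqrt(6)*b/2)


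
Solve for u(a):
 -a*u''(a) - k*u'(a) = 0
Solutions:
 u(a) = C1 + a^(1 - re(k))*(C2*sin(log(a)*Abs(im(k))) + C3*cos(log(a)*im(k)))


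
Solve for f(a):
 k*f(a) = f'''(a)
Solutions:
 f(a) = C1*exp(a*k^(1/3)) + C2*exp(a*k^(1/3)*(-1 + sqrt(3)*I)/2) + C3*exp(-a*k^(1/3)*(1 + sqrt(3)*I)/2)


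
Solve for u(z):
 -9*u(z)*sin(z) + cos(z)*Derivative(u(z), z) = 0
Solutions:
 u(z) = C1/cos(z)^9


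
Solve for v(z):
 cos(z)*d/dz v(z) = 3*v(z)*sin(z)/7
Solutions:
 v(z) = C1/cos(z)^(3/7)


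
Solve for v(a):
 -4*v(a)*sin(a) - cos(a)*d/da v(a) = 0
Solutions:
 v(a) = C1*cos(a)^4


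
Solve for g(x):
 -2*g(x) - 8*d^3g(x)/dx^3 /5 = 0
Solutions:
 g(x) = C3*exp(-10^(1/3)*x/2) + (C1*sin(10^(1/3)*sqrt(3)*x/4) + C2*cos(10^(1/3)*sqrt(3)*x/4))*exp(10^(1/3)*x/4)


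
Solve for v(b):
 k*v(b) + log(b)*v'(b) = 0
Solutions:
 v(b) = C1*exp(-k*li(b))


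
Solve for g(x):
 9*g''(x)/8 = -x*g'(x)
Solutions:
 g(x) = C1 + C2*erf(2*x/3)


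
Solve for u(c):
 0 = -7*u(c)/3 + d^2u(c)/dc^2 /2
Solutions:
 u(c) = C1*exp(-sqrt(42)*c/3) + C2*exp(sqrt(42)*c/3)


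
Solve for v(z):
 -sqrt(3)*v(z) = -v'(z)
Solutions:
 v(z) = C1*exp(sqrt(3)*z)


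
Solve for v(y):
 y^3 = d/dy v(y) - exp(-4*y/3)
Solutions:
 v(y) = C1 + y^4/4 - 3*exp(-4*y/3)/4


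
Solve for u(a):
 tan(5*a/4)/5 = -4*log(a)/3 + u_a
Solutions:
 u(a) = C1 + 4*a*log(a)/3 - 4*a/3 - 4*log(cos(5*a/4))/25


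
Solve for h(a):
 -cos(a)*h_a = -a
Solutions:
 h(a) = C1 + Integral(a/cos(a), a)


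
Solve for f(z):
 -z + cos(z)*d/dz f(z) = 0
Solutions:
 f(z) = C1 + Integral(z/cos(z), z)


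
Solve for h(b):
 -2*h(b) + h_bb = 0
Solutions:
 h(b) = C1*exp(-sqrt(2)*b) + C2*exp(sqrt(2)*b)


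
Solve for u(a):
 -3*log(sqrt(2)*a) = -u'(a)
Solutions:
 u(a) = C1 + 3*a*log(a) - 3*a + 3*a*log(2)/2


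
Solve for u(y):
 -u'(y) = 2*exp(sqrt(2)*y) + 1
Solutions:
 u(y) = C1 - y - sqrt(2)*exp(sqrt(2)*y)


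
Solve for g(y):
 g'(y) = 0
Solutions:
 g(y) = C1


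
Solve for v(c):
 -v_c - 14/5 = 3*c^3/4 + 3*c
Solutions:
 v(c) = C1 - 3*c^4/16 - 3*c^2/2 - 14*c/5


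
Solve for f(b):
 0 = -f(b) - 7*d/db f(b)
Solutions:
 f(b) = C1*exp(-b/7)


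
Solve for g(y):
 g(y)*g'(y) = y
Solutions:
 g(y) = -sqrt(C1 + y^2)
 g(y) = sqrt(C1 + y^2)


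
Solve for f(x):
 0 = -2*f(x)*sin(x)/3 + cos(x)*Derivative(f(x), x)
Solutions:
 f(x) = C1/cos(x)^(2/3)


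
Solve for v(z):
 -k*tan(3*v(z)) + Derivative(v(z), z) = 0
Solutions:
 v(z) = -asin(C1*exp(3*k*z))/3 + pi/3
 v(z) = asin(C1*exp(3*k*z))/3


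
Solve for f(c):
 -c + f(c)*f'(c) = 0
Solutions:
 f(c) = -sqrt(C1 + c^2)
 f(c) = sqrt(C1 + c^2)


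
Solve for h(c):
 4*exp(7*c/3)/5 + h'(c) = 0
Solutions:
 h(c) = C1 - 12*exp(7*c/3)/35


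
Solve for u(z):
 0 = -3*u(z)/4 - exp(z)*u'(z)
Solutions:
 u(z) = C1*exp(3*exp(-z)/4)


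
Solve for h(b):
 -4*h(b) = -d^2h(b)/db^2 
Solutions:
 h(b) = C1*exp(-2*b) + C2*exp(2*b)


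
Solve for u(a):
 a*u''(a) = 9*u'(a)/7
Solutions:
 u(a) = C1 + C2*a^(16/7)


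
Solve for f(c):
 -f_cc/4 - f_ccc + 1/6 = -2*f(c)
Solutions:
 f(c) = C1*exp(-c*((24*sqrt(5178) + 1727)^(-1/3) + 2 + (24*sqrt(5178) + 1727)^(1/3))/24)*sin(sqrt(3)*c*(-(24*sqrt(5178) + 1727)^(1/3) + (24*sqrt(5178) + 1727)^(-1/3))/24) + C2*exp(-c*((24*sqrt(5178) + 1727)^(-1/3) + 2 + (24*sqrt(5178) + 1727)^(1/3))/24)*cos(sqrt(3)*c*(-(24*sqrt(5178) + 1727)^(1/3) + (24*sqrt(5178) + 1727)^(-1/3))/24) + C3*exp(c*(-1 + (24*sqrt(5178) + 1727)^(-1/3) + (24*sqrt(5178) + 1727)^(1/3))/12) - 1/12


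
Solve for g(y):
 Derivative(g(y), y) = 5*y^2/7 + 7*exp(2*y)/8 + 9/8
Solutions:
 g(y) = C1 + 5*y^3/21 + 9*y/8 + 7*exp(2*y)/16


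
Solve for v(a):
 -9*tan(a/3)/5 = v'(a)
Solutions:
 v(a) = C1 + 27*log(cos(a/3))/5


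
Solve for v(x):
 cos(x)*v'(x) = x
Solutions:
 v(x) = C1 + Integral(x/cos(x), x)


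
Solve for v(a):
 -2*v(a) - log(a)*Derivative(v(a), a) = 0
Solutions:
 v(a) = C1*exp(-2*li(a))


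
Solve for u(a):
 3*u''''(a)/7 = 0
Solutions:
 u(a) = C1 + C2*a + C3*a^2 + C4*a^3


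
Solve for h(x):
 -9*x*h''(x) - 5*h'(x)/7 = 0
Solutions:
 h(x) = C1 + C2*x^(58/63)


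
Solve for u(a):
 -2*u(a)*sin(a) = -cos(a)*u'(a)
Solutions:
 u(a) = C1/cos(a)^2


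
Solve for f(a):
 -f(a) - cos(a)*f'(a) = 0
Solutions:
 f(a) = C1*sqrt(sin(a) - 1)/sqrt(sin(a) + 1)


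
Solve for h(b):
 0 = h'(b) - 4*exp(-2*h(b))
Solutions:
 h(b) = log(-sqrt(C1 + 8*b))
 h(b) = log(C1 + 8*b)/2


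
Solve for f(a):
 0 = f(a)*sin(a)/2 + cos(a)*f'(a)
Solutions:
 f(a) = C1*sqrt(cos(a))


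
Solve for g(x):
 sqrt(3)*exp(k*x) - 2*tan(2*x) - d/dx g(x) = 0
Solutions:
 g(x) = C1 + sqrt(3)*Piecewise((exp(k*x)/k, Ne(k, 0)), (x, True)) + log(cos(2*x))


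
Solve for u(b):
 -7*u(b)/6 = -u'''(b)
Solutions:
 u(b) = C3*exp(6^(2/3)*7^(1/3)*b/6) + (C1*sin(2^(2/3)*3^(1/6)*7^(1/3)*b/4) + C2*cos(2^(2/3)*3^(1/6)*7^(1/3)*b/4))*exp(-6^(2/3)*7^(1/3)*b/12)


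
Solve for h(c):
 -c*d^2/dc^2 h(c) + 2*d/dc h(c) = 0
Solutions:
 h(c) = C1 + C2*c^3


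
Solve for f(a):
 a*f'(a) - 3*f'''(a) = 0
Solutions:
 f(a) = C1 + Integral(C2*airyai(3^(2/3)*a/3) + C3*airybi(3^(2/3)*a/3), a)


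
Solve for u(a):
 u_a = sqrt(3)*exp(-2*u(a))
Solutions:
 u(a) = log(-sqrt(C1 + 2*sqrt(3)*a))
 u(a) = log(C1 + 2*sqrt(3)*a)/2


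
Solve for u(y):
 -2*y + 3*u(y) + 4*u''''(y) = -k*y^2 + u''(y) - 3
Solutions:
 u(y) = -k*y^2/3 - 2*k/9 + 2*y/3 + (C1*sin(sqrt(2)*3^(1/4)*y*sin(atan(sqrt(47))/2)/2) + C2*cos(sqrt(2)*3^(1/4)*y*sin(atan(sqrt(47))/2)/2))*exp(-sqrt(2)*3^(1/4)*y*cos(atan(sqrt(47))/2)/2) + (C3*sin(sqrt(2)*3^(1/4)*y*sin(atan(sqrt(47))/2)/2) + C4*cos(sqrt(2)*3^(1/4)*y*sin(atan(sqrt(47))/2)/2))*exp(sqrt(2)*3^(1/4)*y*cos(atan(sqrt(47))/2)/2) - 1


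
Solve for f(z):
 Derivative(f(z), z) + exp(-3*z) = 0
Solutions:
 f(z) = C1 + exp(-3*z)/3


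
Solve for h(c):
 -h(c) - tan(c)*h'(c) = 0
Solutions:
 h(c) = C1/sin(c)


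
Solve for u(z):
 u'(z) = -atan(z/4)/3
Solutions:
 u(z) = C1 - z*atan(z/4)/3 + 2*log(z^2 + 16)/3


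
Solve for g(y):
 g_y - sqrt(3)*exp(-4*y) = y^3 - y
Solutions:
 g(y) = C1 + y^4/4 - y^2/2 - sqrt(3)*exp(-4*y)/4


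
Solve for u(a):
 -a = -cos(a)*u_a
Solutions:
 u(a) = C1 + Integral(a/cos(a), a)


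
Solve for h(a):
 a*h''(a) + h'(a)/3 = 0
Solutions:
 h(a) = C1 + C2*a^(2/3)


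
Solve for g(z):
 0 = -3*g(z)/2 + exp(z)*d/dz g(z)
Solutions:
 g(z) = C1*exp(-3*exp(-z)/2)


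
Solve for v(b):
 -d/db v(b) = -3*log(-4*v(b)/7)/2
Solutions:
 -2*Integral(1/(log(-_y) - log(7) + 2*log(2)), (_y, v(b)))/3 = C1 - b


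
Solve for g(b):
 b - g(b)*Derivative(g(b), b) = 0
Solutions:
 g(b) = -sqrt(C1 + b^2)
 g(b) = sqrt(C1 + b^2)


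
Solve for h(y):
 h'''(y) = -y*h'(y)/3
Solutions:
 h(y) = C1 + Integral(C2*airyai(-3^(2/3)*y/3) + C3*airybi(-3^(2/3)*y/3), y)


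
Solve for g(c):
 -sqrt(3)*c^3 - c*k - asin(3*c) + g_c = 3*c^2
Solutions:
 g(c) = C1 + sqrt(3)*c^4/4 + c^3 + c^2*k/2 + c*asin(3*c) + sqrt(1 - 9*c^2)/3


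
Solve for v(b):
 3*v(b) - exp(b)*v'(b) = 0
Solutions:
 v(b) = C1*exp(-3*exp(-b))


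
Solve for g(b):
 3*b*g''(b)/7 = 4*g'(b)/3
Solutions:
 g(b) = C1 + C2*b^(37/9)


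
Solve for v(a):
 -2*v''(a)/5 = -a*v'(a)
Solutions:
 v(a) = C1 + C2*erfi(sqrt(5)*a/2)


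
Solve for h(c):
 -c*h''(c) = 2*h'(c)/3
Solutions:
 h(c) = C1 + C2*c^(1/3)


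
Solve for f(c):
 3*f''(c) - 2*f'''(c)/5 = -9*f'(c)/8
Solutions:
 f(c) = C1 + C2*exp(3*c*(5 - sqrt(30))/4) + C3*exp(3*c*(5 + sqrt(30))/4)


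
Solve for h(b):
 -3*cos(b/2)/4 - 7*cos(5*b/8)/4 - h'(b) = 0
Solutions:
 h(b) = C1 - 3*sin(b/2)/2 - 14*sin(5*b/8)/5


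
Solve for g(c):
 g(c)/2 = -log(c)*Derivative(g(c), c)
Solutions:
 g(c) = C1*exp(-li(c)/2)


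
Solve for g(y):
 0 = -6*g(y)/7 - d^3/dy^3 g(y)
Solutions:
 g(y) = C3*exp(-6^(1/3)*7^(2/3)*y/7) + (C1*sin(2^(1/3)*3^(5/6)*7^(2/3)*y/14) + C2*cos(2^(1/3)*3^(5/6)*7^(2/3)*y/14))*exp(6^(1/3)*7^(2/3)*y/14)


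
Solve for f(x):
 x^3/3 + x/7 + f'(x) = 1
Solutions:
 f(x) = C1 - x^4/12 - x^2/14 + x


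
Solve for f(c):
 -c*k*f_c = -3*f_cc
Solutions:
 f(c) = Piecewise((-sqrt(6)*sqrt(pi)*C1*erf(sqrt(6)*c*sqrt(-k)/6)/(2*sqrt(-k)) - C2, (k > 0) | (k < 0)), (-C1*c - C2, True))


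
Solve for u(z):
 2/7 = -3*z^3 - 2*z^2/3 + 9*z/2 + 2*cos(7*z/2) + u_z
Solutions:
 u(z) = C1 + 3*z^4/4 + 2*z^3/9 - 9*z^2/4 + 2*z/7 - 4*sin(7*z/2)/7


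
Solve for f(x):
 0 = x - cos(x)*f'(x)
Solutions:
 f(x) = C1 + Integral(x/cos(x), x)


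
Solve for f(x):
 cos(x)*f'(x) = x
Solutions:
 f(x) = C1 + Integral(x/cos(x), x)


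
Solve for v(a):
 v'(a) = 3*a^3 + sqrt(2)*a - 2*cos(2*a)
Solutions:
 v(a) = C1 + 3*a^4/4 + sqrt(2)*a^2/2 - sin(2*a)


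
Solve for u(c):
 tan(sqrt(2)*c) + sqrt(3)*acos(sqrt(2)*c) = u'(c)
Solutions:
 u(c) = C1 + sqrt(3)*(c*acos(sqrt(2)*c) - sqrt(2)*sqrt(1 - 2*c^2)/2) - sqrt(2)*log(cos(sqrt(2)*c))/2


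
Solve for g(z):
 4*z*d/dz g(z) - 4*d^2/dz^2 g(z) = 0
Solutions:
 g(z) = C1 + C2*erfi(sqrt(2)*z/2)


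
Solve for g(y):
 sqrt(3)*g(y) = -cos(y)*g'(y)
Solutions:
 g(y) = C1*(sin(y) - 1)^(sqrt(3)/2)/(sin(y) + 1)^(sqrt(3)/2)


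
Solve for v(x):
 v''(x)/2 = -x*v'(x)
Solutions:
 v(x) = C1 + C2*erf(x)


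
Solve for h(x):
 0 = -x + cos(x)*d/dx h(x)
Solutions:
 h(x) = C1 + Integral(x/cos(x), x)


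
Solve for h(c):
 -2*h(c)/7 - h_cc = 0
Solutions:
 h(c) = C1*sin(sqrt(14)*c/7) + C2*cos(sqrt(14)*c/7)


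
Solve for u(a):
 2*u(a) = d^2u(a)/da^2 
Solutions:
 u(a) = C1*exp(-sqrt(2)*a) + C2*exp(sqrt(2)*a)


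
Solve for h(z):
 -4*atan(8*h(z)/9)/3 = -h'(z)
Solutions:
 Integral(1/atan(8*_y/9), (_y, h(z))) = C1 + 4*z/3


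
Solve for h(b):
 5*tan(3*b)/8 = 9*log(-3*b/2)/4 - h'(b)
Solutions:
 h(b) = C1 + 9*b*log(-b)/4 - 9*b/4 - 9*b*log(2)/4 + 9*b*log(3)/4 + 5*log(cos(3*b))/24


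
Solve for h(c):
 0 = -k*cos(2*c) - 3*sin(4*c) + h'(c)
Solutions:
 h(c) = C1 + k*sin(2*c)/2 - 3*cos(4*c)/4


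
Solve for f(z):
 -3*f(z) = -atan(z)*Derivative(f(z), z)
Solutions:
 f(z) = C1*exp(3*Integral(1/atan(z), z))


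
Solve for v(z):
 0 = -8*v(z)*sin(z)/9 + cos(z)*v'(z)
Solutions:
 v(z) = C1/cos(z)^(8/9)


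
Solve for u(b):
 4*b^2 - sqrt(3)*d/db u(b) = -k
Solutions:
 u(b) = C1 + 4*sqrt(3)*b^3/9 + sqrt(3)*b*k/3


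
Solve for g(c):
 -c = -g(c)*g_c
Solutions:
 g(c) = -sqrt(C1 + c^2)
 g(c) = sqrt(C1 + c^2)


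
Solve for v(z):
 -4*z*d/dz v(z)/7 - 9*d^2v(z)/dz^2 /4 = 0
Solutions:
 v(z) = C1 + C2*erf(2*sqrt(14)*z/21)


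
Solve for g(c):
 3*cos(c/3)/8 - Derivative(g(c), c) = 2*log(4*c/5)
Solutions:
 g(c) = C1 - 2*c*log(c) - 4*c*log(2) + 2*c + 2*c*log(5) + 9*sin(c/3)/8


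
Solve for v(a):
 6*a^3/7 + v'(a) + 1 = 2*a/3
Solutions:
 v(a) = C1 - 3*a^4/14 + a^2/3 - a


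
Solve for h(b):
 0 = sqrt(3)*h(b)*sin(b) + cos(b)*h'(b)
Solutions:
 h(b) = C1*cos(b)^(sqrt(3))


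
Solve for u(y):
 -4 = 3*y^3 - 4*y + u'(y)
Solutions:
 u(y) = C1 - 3*y^4/4 + 2*y^2 - 4*y


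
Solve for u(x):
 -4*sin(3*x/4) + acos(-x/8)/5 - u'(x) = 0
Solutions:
 u(x) = C1 + x*acos(-x/8)/5 + sqrt(64 - x^2)/5 + 16*cos(3*x/4)/3


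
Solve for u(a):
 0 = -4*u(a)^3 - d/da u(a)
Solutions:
 u(a) = -sqrt(2)*sqrt(-1/(C1 - 4*a))/2
 u(a) = sqrt(2)*sqrt(-1/(C1 - 4*a))/2


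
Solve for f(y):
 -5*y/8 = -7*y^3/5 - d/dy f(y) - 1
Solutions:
 f(y) = C1 - 7*y^4/20 + 5*y^2/16 - y


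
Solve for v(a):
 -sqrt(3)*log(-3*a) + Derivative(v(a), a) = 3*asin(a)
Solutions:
 v(a) = C1 + sqrt(3)*a*(log(-a) - 1) + 3*a*asin(a) + sqrt(3)*a*log(3) + 3*sqrt(1 - a^2)


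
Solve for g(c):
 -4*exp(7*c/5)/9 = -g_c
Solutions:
 g(c) = C1 + 20*exp(7*c/5)/63


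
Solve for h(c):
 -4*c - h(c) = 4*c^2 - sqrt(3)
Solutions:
 h(c) = -4*c^2 - 4*c + sqrt(3)


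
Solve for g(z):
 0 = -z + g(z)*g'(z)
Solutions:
 g(z) = -sqrt(C1 + z^2)
 g(z) = sqrt(C1 + z^2)


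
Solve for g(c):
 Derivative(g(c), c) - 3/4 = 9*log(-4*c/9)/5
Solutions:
 g(c) = C1 + 9*c*log(-c)/5 + 3*c*(-24*log(3) - 7 + 24*log(2))/20


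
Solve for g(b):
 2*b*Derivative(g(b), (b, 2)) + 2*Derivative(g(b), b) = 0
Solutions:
 g(b) = C1 + C2*log(b)


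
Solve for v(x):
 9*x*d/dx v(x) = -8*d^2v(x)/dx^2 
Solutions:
 v(x) = C1 + C2*erf(3*x/4)


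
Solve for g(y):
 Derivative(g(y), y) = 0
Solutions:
 g(y) = C1


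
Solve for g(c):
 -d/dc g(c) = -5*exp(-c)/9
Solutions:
 g(c) = C1 - 5*exp(-c)/9


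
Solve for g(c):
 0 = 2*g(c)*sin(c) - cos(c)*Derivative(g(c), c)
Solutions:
 g(c) = C1/cos(c)^2


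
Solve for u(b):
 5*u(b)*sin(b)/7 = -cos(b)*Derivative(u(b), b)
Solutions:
 u(b) = C1*cos(b)^(5/7)


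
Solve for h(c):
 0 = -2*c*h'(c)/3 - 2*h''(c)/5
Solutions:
 h(c) = C1 + C2*erf(sqrt(30)*c/6)


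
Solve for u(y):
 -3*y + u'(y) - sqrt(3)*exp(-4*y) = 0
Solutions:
 u(y) = C1 + 3*y^2/2 - sqrt(3)*exp(-4*y)/4


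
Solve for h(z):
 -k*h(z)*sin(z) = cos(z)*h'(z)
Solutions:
 h(z) = C1*exp(k*log(cos(z)))


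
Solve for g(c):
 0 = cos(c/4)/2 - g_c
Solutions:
 g(c) = C1 + 2*sin(c/4)


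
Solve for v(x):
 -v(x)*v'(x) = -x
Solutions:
 v(x) = -sqrt(C1 + x^2)
 v(x) = sqrt(C1 + x^2)


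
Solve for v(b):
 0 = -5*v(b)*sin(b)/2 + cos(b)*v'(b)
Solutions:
 v(b) = C1/cos(b)^(5/2)


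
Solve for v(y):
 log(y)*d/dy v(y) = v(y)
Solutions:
 v(y) = C1*exp(li(y))


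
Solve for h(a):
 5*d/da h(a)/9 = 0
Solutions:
 h(a) = C1


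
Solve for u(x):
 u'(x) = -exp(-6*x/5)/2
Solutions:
 u(x) = C1 + 5*exp(-6*x/5)/12


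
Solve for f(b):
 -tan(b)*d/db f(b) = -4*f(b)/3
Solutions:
 f(b) = C1*sin(b)^(4/3)


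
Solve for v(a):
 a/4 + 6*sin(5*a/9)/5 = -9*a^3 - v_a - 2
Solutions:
 v(a) = C1 - 9*a^4/4 - a^2/8 - 2*a + 54*cos(5*a/9)/25


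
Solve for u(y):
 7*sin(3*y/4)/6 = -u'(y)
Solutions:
 u(y) = C1 + 14*cos(3*y/4)/9


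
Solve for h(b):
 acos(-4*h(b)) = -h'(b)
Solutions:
 Integral(1/acos(-4*_y), (_y, h(b))) = C1 - b


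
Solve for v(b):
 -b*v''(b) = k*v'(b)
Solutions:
 v(b) = C1 + b^(1 - re(k))*(C2*sin(log(b)*Abs(im(k))) + C3*cos(log(b)*im(k)))


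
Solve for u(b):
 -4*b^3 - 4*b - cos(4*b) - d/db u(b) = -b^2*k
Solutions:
 u(b) = C1 - b^4 + b^3*k/3 - 2*b^2 - sin(4*b)/4


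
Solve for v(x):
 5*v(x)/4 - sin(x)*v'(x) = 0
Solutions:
 v(x) = C1*(cos(x) - 1)^(5/8)/(cos(x) + 1)^(5/8)


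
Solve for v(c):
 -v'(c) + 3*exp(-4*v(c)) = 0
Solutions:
 v(c) = log(-I*(C1 + 12*c)^(1/4))
 v(c) = log(I*(C1 + 12*c)^(1/4))
 v(c) = log(-(C1 + 12*c)^(1/4))
 v(c) = log(C1 + 12*c)/4


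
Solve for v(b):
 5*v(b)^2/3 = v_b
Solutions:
 v(b) = -3/(C1 + 5*b)


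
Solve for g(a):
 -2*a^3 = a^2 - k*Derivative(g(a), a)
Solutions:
 g(a) = C1 + a^4/(2*k) + a^3/(3*k)


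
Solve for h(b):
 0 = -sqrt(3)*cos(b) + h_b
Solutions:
 h(b) = C1 + sqrt(3)*sin(b)


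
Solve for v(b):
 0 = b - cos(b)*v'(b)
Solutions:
 v(b) = C1 + Integral(b/cos(b), b)


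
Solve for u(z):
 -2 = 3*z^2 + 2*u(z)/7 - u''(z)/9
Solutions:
 u(z) = C1*exp(-3*sqrt(14)*z/7) + C2*exp(3*sqrt(14)*z/7) - 21*z^2/2 - 91/6


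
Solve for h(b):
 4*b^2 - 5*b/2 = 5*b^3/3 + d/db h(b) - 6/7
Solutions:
 h(b) = C1 - 5*b^4/12 + 4*b^3/3 - 5*b^2/4 + 6*b/7


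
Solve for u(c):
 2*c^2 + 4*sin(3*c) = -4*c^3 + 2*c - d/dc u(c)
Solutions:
 u(c) = C1 - c^4 - 2*c^3/3 + c^2 + 4*cos(3*c)/3


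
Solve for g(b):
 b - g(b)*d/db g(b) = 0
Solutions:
 g(b) = -sqrt(C1 + b^2)
 g(b) = sqrt(C1 + b^2)


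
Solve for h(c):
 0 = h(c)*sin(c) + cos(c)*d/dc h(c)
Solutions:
 h(c) = C1*cos(c)


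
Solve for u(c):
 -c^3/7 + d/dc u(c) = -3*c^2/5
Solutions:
 u(c) = C1 + c^4/28 - c^3/5


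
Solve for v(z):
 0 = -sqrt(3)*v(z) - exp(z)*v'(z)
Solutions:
 v(z) = C1*exp(sqrt(3)*exp(-z))


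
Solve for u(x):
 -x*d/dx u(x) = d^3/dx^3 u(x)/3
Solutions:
 u(x) = C1 + Integral(C2*airyai(-3^(1/3)*x) + C3*airybi(-3^(1/3)*x), x)


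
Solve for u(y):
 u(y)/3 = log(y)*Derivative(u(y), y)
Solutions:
 u(y) = C1*exp(li(y)/3)


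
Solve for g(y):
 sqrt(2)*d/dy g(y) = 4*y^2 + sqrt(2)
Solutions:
 g(y) = C1 + 2*sqrt(2)*y^3/3 + y


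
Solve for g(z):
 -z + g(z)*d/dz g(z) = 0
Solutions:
 g(z) = -sqrt(C1 + z^2)
 g(z) = sqrt(C1 + z^2)


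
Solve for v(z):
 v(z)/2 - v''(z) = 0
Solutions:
 v(z) = C1*exp(-sqrt(2)*z/2) + C2*exp(sqrt(2)*z/2)


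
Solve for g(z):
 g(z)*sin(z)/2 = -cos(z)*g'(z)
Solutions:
 g(z) = C1*sqrt(cos(z))


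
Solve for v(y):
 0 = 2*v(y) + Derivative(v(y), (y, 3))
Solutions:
 v(y) = C3*exp(-2^(1/3)*y) + (C1*sin(2^(1/3)*sqrt(3)*y/2) + C2*cos(2^(1/3)*sqrt(3)*y/2))*exp(2^(1/3)*y/2)
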